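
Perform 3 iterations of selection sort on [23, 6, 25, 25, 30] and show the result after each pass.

Pass 1: Select minimum 6 at index 1, swap -> [6, 23, 25, 25, 30]
Pass 2: Select minimum 23 at index 1, swap -> [6, 23, 25, 25, 30]
Pass 3: Select minimum 25 at index 2, swap -> [6, 23, 25, 25, 30]


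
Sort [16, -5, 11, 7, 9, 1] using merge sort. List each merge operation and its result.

Divide and conquer:
  Merge [-5] + [11] -> [-5, 11]
  Merge [16] + [-5, 11] -> [-5, 11, 16]
  Merge [9] + [1] -> [1, 9]
  Merge [7] + [1, 9] -> [1, 7, 9]
  Merge [-5, 11, 16] + [1, 7, 9] -> [-5, 1, 7, 9, 11, 16]


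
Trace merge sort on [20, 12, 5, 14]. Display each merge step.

Divide and conquer:
  Merge [20] + [12] -> [12, 20]
  Merge [5] + [14] -> [5, 14]
  Merge [12, 20] + [5, 14] -> [5, 12, 14, 20]


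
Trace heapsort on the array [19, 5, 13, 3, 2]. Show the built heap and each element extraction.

Build heap: [19, 5, 13, 3, 2]
Extract 19: [13, 5, 2, 3, 19]
Extract 13: [5, 3, 2, 13, 19]
Extract 5: [3, 2, 5, 13, 19]
Extract 3: [2, 3, 5, 13, 19]


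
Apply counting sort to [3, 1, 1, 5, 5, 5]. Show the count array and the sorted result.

Count array: [0, 2, 0, 1, 0, 3]
(count[i] = number of elements equal to i)
Cumulative count: [0, 2, 2, 3, 3, 6]
Sorted: [1, 1, 3, 5, 5, 5]


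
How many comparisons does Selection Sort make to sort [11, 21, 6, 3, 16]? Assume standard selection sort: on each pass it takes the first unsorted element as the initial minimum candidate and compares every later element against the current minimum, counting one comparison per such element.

Pass 1: scan indices 1..4 for the minimum = 4 comparison(s); min is 3, place at index 0 -> [3, 21, 6, 11, 16]
Pass 2: scan indices 2..4 for the minimum = 3 comparison(s); min is 6, place at index 1 -> [3, 6, 21, 11, 16]
Pass 3: scan indices 3..4 for the minimum = 2 comparison(s); min is 11, place at index 2 -> [3, 6, 11, 21, 16]
Pass 4: scan indices 4..4 for the minimum = 1 comparison(s); min is 16, place at index 3 -> [3, 6, 11, 16, 21]
Selection sort always scans the whole unsorted suffix, so the count is (n-1) + (n-2) + ... + 1 = n(n-1)/2 = 5*4/2 = 10 regardless of the input order.
Total comparisons: 4 + 3 + 2 + 1 = 10


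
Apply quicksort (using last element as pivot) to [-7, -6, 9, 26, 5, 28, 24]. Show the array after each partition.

Partition 1: pivot=24 at index 4 -> [-7, -6, 9, 5, 24, 28, 26]
Partition 2: pivot=5 at index 2 -> [-7, -6, 5, 9, 24, 28, 26]
Partition 3: pivot=-6 at index 1 -> [-7, -6, 5, 9, 24, 28, 26]
Partition 4: pivot=26 at index 5 -> [-7, -6, 5, 9, 24, 26, 28]


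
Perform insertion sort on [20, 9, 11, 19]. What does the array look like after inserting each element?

First element 20 is already 'sorted'
Insert 9: shifted 1 elements -> [9, 20, 11, 19]
Insert 11: shifted 1 elements -> [9, 11, 20, 19]
Insert 19: shifted 1 elements -> [9, 11, 19, 20]


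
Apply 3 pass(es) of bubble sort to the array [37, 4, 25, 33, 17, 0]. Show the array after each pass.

After pass 1: [4, 25, 33, 17, 0, 37] (5 swaps)
After pass 2: [4, 25, 17, 0, 33, 37] (2 swaps)
After pass 3: [4, 17, 0, 25, 33, 37] (2 swaps)
Total swaps: 9


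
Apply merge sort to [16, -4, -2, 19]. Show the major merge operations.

Divide and conquer:
  Merge [16] + [-4] -> [-4, 16]
  Merge [-2] + [19] -> [-2, 19]
  Merge [-4, 16] + [-2, 19] -> [-4, -2, 16, 19]


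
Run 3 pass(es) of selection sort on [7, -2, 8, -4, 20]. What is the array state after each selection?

Pass 1: Select minimum -4 at index 3, swap -> [-4, -2, 8, 7, 20]
Pass 2: Select minimum -2 at index 1, swap -> [-4, -2, 8, 7, 20]
Pass 3: Select minimum 7 at index 3, swap -> [-4, -2, 7, 8, 20]


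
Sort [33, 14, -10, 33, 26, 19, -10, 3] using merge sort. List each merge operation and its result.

Divide and conquer:
  Merge [33] + [14] -> [14, 33]
  Merge [-10] + [33] -> [-10, 33]
  Merge [14, 33] + [-10, 33] -> [-10, 14, 33, 33]
  Merge [26] + [19] -> [19, 26]
  Merge [-10] + [3] -> [-10, 3]
  Merge [19, 26] + [-10, 3] -> [-10, 3, 19, 26]
  Merge [-10, 14, 33, 33] + [-10, 3, 19, 26] -> [-10, -10, 3, 14, 19, 26, 33, 33]


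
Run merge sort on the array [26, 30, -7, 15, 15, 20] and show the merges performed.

Divide and conquer:
  Merge [30] + [-7] -> [-7, 30]
  Merge [26] + [-7, 30] -> [-7, 26, 30]
  Merge [15] + [20] -> [15, 20]
  Merge [15] + [15, 20] -> [15, 15, 20]
  Merge [-7, 26, 30] + [15, 15, 20] -> [-7, 15, 15, 20, 26, 30]


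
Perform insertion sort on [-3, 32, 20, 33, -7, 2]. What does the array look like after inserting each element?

First element -3 is already 'sorted'
Insert 32: shifted 0 elements -> [-3, 32, 20, 33, -7, 2]
Insert 20: shifted 1 elements -> [-3, 20, 32, 33, -7, 2]
Insert 33: shifted 0 elements -> [-3, 20, 32, 33, -7, 2]
Insert -7: shifted 4 elements -> [-7, -3, 20, 32, 33, 2]
Insert 2: shifted 3 elements -> [-7, -3, 2, 20, 32, 33]


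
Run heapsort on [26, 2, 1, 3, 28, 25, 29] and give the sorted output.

Build heap: [29, 28, 26, 3, 2, 25, 1]
Extract 29: [28, 3, 26, 1, 2, 25, 29]
Extract 28: [26, 3, 25, 1, 2, 28, 29]
Extract 26: [25, 3, 2, 1, 26, 28, 29]
Extract 25: [3, 1, 2, 25, 26, 28, 29]
Extract 3: [2, 1, 3, 25, 26, 28, 29]
Extract 2: [1, 2, 3, 25, 26, 28, 29]


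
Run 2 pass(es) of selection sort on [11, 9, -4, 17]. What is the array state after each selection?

Pass 1: Select minimum -4 at index 2, swap -> [-4, 9, 11, 17]
Pass 2: Select minimum 9 at index 1, swap -> [-4, 9, 11, 17]


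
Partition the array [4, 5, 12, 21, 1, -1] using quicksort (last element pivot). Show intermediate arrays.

Partition 1: pivot=-1 at index 0 -> [-1, 5, 12, 21, 1, 4]
Partition 2: pivot=4 at index 2 -> [-1, 1, 4, 21, 5, 12]
Partition 3: pivot=12 at index 4 -> [-1, 1, 4, 5, 12, 21]


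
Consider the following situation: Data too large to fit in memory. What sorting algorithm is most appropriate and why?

Best choice: External merge sort
Reason: Minimizes disk I/O by sequential reads/writes


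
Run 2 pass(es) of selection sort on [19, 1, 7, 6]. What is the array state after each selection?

Pass 1: Select minimum 1 at index 1, swap -> [1, 19, 7, 6]
Pass 2: Select minimum 6 at index 3, swap -> [1, 6, 7, 19]


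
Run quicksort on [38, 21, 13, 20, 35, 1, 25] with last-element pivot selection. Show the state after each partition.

Partition 1: pivot=25 at index 4 -> [21, 13, 20, 1, 25, 38, 35]
Partition 2: pivot=1 at index 0 -> [1, 13, 20, 21, 25, 38, 35]
Partition 3: pivot=21 at index 3 -> [1, 13, 20, 21, 25, 38, 35]
Partition 4: pivot=20 at index 2 -> [1, 13, 20, 21, 25, 38, 35]
Partition 5: pivot=35 at index 5 -> [1, 13, 20, 21, 25, 35, 38]


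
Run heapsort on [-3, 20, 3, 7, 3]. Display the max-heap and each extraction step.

Build heap: [20, 7, 3, -3, 3]
Extract 20: [7, 3, 3, -3, 20]
Extract 7: [3, -3, 3, 7, 20]
Extract 3: [3, -3, 3, 7, 20]
Extract 3: [-3, 3, 3, 7, 20]


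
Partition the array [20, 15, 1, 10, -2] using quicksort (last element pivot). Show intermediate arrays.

Partition 1: pivot=-2 at index 0 -> [-2, 15, 1, 10, 20]
Partition 2: pivot=20 at index 4 -> [-2, 15, 1, 10, 20]
Partition 3: pivot=10 at index 2 -> [-2, 1, 10, 15, 20]


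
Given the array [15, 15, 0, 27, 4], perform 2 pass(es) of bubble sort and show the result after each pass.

After pass 1: [15, 0, 15, 4, 27] (2 swaps)
After pass 2: [0, 15, 4, 15, 27] (2 swaps)
Total swaps: 4


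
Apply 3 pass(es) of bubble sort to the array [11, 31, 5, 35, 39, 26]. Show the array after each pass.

After pass 1: [11, 5, 31, 35, 26, 39] (2 swaps)
After pass 2: [5, 11, 31, 26, 35, 39] (2 swaps)
After pass 3: [5, 11, 26, 31, 35, 39] (1 swaps)
Total swaps: 5


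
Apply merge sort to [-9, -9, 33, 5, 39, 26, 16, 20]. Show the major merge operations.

Divide and conquer:
  Merge [-9] + [-9] -> [-9, -9]
  Merge [33] + [5] -> [5, 33]
  Merge [-9, -9] + [5, 33] -> [-9, -9, 5, 33]
  Merge [39] + [26] -> [26, 39]
  Merge [16] + [20] -> [16, 20]
  Merge [26, 39] + [16, 20] -> [16, 20, 26, 39]
  Merge [-9, -9, 5, 33] + [16, 20, 26, 39] -> [-9, -9, 5, 16, 20, 26, 33, 39]


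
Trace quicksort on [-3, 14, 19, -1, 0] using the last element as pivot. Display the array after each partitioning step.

Partition 1: pivot=0 at index 2 -> [-3, -1, 0, 14, 19]
Partition 2: pivot=-1 at index 1 -> [-3, -1, 0, 14, 19]
Partition 3: pivot=19 at index 4 -> [-3, -1, 0, 14, 19]


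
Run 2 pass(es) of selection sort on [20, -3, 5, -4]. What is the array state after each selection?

Pass 1: Select minimum -4 at index 3, swap -> [-4, -3, 5, 20]
Pass 2: Select minimum -3 at index 1, swap -> [-4, -3, 5, 20]


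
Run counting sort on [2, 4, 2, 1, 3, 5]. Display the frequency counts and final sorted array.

Count array: [0, 1, 2, 1, 1, 1]
(count[i] = number of elements equal to i)
Cumulative count: [0, 1, 3, 4, 5, 6]
Sorted: [1, 2, 2, 3, 4, 5]


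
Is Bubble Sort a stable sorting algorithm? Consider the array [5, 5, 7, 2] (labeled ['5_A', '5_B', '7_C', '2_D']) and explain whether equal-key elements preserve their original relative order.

Trace Bubble Sort on the labeled array (the key is the number; the letter only tracks identity):
  After pass 1: [5_A, 5_B, 2_D, 7_C]
  After pass 2: [5_A, 2_D, 5_B, 7_C]
  After pass 3: [2_D, 5_A, 5_B, 7_C]
Final order: [2_D, 5_A, 5_B, 7_C]
Equal keys:
  value 5: originally 5_A, 5_B; after sorting 5_A, 5_B -> order preserved
All equal keys kept their original relative order. Bubble Sort is stable: it only swaps adjacent elements when the left one is strictly greater, so equal keys never move past each other.
Answer: Stable


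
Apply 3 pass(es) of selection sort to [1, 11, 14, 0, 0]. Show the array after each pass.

Pass 1: Select minimum 0 at index 3, swap -> [0, 11, 14, 1, 0]
Pass 2: Select minimum 0 at index 4, swap -> [0, 0, 14, 1, 11]
Pass 3: Select minimum 1 at index 3, swap -> [0, 0, 1, 14, 11]


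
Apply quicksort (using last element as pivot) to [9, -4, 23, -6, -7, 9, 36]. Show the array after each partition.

Partition 1: pivot=36 at index 6 -> [9, -4, 23, -6, -7, 9, 36]
Partition 2: pivot=9 at index 4 -> [9, -4, -6, -7, 9, 23, 36]
Partition 3: pivot=-7 at index 0 -> [-7, -4, -6, 9, 9, 23, 36]
Partition 4: pivot=9 at index 3 -> [-7, -4, -6, 9, 9, 23, 36]
Partition 5: pivot=-6 at index 1 -> [-7, -6, -4, 9, 9, 23, 36]


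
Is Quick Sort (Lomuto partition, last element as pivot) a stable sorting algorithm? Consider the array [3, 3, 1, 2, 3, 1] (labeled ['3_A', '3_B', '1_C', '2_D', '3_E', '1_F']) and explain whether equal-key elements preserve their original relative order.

Trace Quick Sort on the labeled array (the key is the number; the letter only tracks identity):
  Partition indices 0..5 around pivot 1_F -> [1_C, 1_F, 3_A, 2_D, 3_E, 3_B]
  Partition indices 2..5 around pivot 3_B -> [1_C, 1_F, 3_A, 2_D, 3_E, 3_B]
  Partition indices 2..4 around pivot 3_E -> [1_C, 1_F, 3_A, 2_D, 3_E, 3_B]
  Partition indices 2..3 around pivot 2_D -> [1_C, 1_F, 2_D, 3_A, 3_E, 3_B]
Final order: [1_C, 1_F, 2_D, 3_A, 3_E, 3_B]
Equal keys:
  value 1: originally 1_C, 1_F; after sorting 1_C, 1_F -> order preserved
  value 3: originally 3_A, 3_B, 3_E; after sorting 3_A, 3_E, 3_B -> order changed
Equal keys were reordered, so Quick Sort is not stable: partition swaps elements across long distances and can reorder equal keys. (One such input is enough; an unstable sort may happen to preserve order on other inputs, but it gives no guarantee.)
Answer: Not stable


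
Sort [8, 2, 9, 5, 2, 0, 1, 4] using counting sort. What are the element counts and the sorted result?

Count array: [1, 1, 2, 0, 1, 1, 0, 0, 1, 1]
(count[i] = number of elements equal to i)
Cumulative count: [1, 2, 4, 4, 5, 6, 6, 6, 7, 8]
Sorted: [0, 1, 2, 2, 4, 5, 8, 9]


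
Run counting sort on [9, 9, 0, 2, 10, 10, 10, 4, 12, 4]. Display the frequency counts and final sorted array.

Count array: [1, 0, 1, 0, 2, 0, 0, 0, 0, 2, 3, 0, 1]
(count[i] = number of elements equal to i)
Cumulative count: [1, 1, 2, 2, 4, 4, 4, 4, 4, 6, 9, 9, 10]
Sorted: [0, 2, 4, 4, 9, 9, 10, 10, 10, 12]


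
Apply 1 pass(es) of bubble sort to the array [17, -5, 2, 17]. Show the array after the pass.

After pass 1: [-5, 2, 17, 17] (2 swaps)
Total swaps: 2


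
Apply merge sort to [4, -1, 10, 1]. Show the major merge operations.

Divide and conquer:
  Merge [4] + [-1] -> [-1, 4]
  Merge [10] + [1] -> [1, 10]
  Merge [-1, 4] + [1, 10] -> [-1, 1, 4, 10]


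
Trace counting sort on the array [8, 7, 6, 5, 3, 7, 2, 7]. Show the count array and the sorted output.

Count array: [0, 0, 1, 1, 0, 1, 1, 3, 1]
(count[i] = number of elements equal to i)
Cumulative count: [0, 0, 1, 2, 2, 3, 4, 7, 8]
Sorted: [2, 3, 5, 6, 7, 7, 7, 8]


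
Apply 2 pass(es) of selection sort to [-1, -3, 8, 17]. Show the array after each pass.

Pass 1: Select minimum -3 at index 1, swap -> [-3, -1, 8, 17]
Pass 2: Select minimum -1 at index 1, swap -> [-3, -1, 8, 17]


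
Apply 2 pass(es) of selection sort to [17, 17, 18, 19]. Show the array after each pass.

Pass 1: Select minimum 17 at index 0, swap -> [17, 17, 18, 19]
Pass 2: Select minimum 17 at index 1, swap -> [17, 17, 18, 19]


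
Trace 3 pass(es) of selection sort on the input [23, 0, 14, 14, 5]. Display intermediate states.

Pass 1: Select minimum 0 at index 1, swap -> [0, 23, 14, 14, 5]
Pass 2: Select minimum 5 at index 4, swap -> [0, 5, 14, 14, 23]
Pass 3: Select minimum 14 at index 2, swap -> [0, 5, 14, 14, 23]


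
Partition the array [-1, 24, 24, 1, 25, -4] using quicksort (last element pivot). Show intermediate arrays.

Partition 1: pivot=-4 at index 0 -> [-4, 24, 24, 1, 25, -1]
Partition 2: pivot=-1 at index 1 -> [-4, -1, 24, 1, 25, 24]
Partition 3: pivot=24 at index 4 -> [-4, -1, 24, 1, 24, 25]
Partition 4: pivot=1 at index 2 -> [-4, -1, 1, 24, 24, 25]


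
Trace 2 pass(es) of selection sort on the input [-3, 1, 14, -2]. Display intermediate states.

Pass 1: Select minimum -3 at index 0, swap -> [-3, 1, 14, -2]
Pass 2: Select minimum -2 at index 3, swap -> [-3, -2, 14, 1]


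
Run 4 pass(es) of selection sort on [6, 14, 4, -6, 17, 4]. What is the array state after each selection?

Pass 1: Select minimum -6 at index 3, swap -> [-6, 14, 4, 6, 17, 4]
Pass 2: Select minimum 4 at index 2, swap -> [-6, 4, 14, 6, 17, 4]
Pass 3: Select minimum 4 at index 5, swap -> [-6, 4, 4, 6, 17, 14]
Pass 4: Select minimum 6 at index 3, swap -> [-6, 4, 4, 6, 17, 14]


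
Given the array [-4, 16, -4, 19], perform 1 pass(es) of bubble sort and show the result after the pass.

After pass 1: [-4, -4, 16, 19] (1 swaps)
Total swaps: 1


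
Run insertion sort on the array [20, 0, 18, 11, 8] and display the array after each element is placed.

First element 20 is already 'sorted'
Insert 0: shifted 1 elements -> [0, 20, 18, 11, 8]
Insert 18: shifted 1 elements -> [0, 18, 20, 11, 8]
Insert 11: shifted 2 elements -> [0, 11, 18, 20, 8]
Insert 8: shifted 3 elements -> [0, 8, 11, 18, 20]


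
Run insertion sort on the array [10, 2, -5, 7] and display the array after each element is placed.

First element 10 is already 'sorted'
Insert 2: shifted 1 elements -> [2, 10, -5, 7]
Insert -5: shifted 2 elements -> [-5, 2, 10, 7]
Insert 7: shifted 1 elements -> [-5, 2, 7, 10]


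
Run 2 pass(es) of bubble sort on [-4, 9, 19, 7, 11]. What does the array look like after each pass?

After pass 1: [-4, 9, 7, 11, 19] (2 swaps)
After pass 2: [-4, 7, 9, 11, 19] (1 swaps)
Total swaps: 3


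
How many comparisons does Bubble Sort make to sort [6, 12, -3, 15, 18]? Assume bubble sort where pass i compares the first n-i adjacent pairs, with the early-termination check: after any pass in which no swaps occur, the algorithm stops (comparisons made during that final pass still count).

Pass 1: compare adjacent pairs (0,1)..(3,4) = 4 comparison(s), 1 swap(s) -> [6, -3, 12, 15, 18]
Pass 2: compare adjacent pairs (0,1)..(2,3) = 3 comparison(s), 1 swap(s) -> [-3, 6, 12, 15, 18]
Pass 3: compare adjacent pairs (0,1)..(1,2) = 2 comparison(s), 0 swap(s) -> [-3, 6, 12, 15, 18]
No swaps in this pass, so bubble sort stops here.
Total comparisons: 4 + 3 + 2 = 9


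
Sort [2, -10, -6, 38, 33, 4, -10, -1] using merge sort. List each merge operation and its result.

Divide and conquer:
  Merge [2] + [-10] -> [-10, 2]
  Merge [-6] + [38] -> [-6, 38]
  Merge [-10, 2] + [-6, 38] -> [-10, -6, 2, 38]
  Merge [33] + [4] -> [4, 33]
  Merge [-10] + [-1] -> [-10, -1]
  Merge [4, 33] + [-10, -1] -> [-10, -1, 4, 33]
  Merge [-10, -6, 2, 38] + [-10, -1, 4, 33] -> [-10, -10, -6, -1, 2, 4, 33, 38]


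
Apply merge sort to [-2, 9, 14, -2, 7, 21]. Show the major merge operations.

Divide and conquer:
  Merge [9] + [14] -> [9, 14]
  Merge [-2] + [9, 14] -> [-2, 9, 14]
  Merge [7] + [21] -> [7, 21]
  Merge [-2] + [7, 21] -> [-2, 7, 21]
  Merge [-2, 9, 14] + [-2, 7, 21] -> [-2, -2, 7, 9, 14, 21]


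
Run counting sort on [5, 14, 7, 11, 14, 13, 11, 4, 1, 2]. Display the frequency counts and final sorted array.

Count array: [0, 1, 1, 0, 1, 1, 0, 1, 0, 0, 0, 2, 0, 1, 2]
(count[i] = number of elements equal to i)
Cumulative count: [0, 1, 2, 2, 3, 4, 4, 5, 5, 5, 5, 7, 7, 8, 10]
Sorted: [1, 2, 4, 5, 7, 11, 11, 13, 14, 14]


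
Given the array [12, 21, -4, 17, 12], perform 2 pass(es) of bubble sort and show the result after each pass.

After pass 1: [12, -4, 17, 12, 21] (3 swaps)
After pass 2: [-4, 12, 12, 17, 21] (2 swaps)
Total swaps: 5


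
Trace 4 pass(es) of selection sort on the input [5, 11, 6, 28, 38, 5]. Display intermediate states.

Pass 1: Select minimum 5 at index 0, swap -> [5, 11, 6, 28, 38, 5]
Pass 2: Select minimum 5 at index 5, swap -> [5, 5, 6, 28, 38, 11]
Pass 3: Select minimum 6 at index 2, swap -> [5, 5, 6, 28, 38, 11]
Pass 4: Select minimum 11 at index 5, swap -> [5, 5, 6, 11, 38, 28]


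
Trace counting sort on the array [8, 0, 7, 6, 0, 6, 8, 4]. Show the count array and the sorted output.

Count array: [2, 0, 0, 0, 1, 0, 2, 1, 2]
(count[i] = number of elements equal to i)
Cumulative count: [2, 2, 2, 2, 3, 3, 5, 6, 8]
Sorted: [0, 0, 4, 6, 6, 7, 8, 8]


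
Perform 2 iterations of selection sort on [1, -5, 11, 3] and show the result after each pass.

Pass 1: Select minimum -5 at index 1, swap -> [-5, 1, 11, 3]
Pass 2: Select minimum 1 at index 1, swap -> [-5, 1, 11, 3]


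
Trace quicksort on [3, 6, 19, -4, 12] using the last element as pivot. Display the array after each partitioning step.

Partition 1: pivot=12 at index 3 -> [3, 6, -4, 12, 19]
Partition 2: pivot=-4 at index 0 -> [-4, 6, 3, 12, 19]
Partition 3: pivot=3 at index 1 -> [-4, 3, 6, 12, 19]


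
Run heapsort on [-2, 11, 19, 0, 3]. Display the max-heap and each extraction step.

Build heap: [19, 11, -2, 0, 3]
Extract 19: [11, 3, -2, 0, 19]
Extract 11: [3, 0, -2, 11, 19]
Extract 3: [0, -2, 3, 11, 19]
Extract 0: [-2, 0, 3, 11, 19]


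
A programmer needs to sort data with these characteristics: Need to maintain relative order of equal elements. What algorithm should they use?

Best choice: Merge sort or Insertion sort
Reason: Both are stable; quicksort and heapsort are not stable


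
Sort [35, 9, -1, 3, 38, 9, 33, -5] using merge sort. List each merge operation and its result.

Divide and conquer:
  Merge [35] + [9] -> [9, 35]
  Merge [-1] + [3] -> [-1, 3]
  Merge [9, 35] + [-1, 3] -> [-1, 3, 9, 35]
  Merge [38] + [9] -> [9, 38]
  Merge [33] + [-5] -> [-5, 33]
  Merge [9, 38] + [-5, 33] -> [-5, 9, 33, 38]
  Merge [-1, 3, 9, 35] + [-5, 9, 33, 38] -> [-5, -1, 3, 9, 9, 33, 35, 38]


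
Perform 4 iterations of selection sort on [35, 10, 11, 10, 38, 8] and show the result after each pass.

Pass 1: Select minimum 8 at index 5, swap -> [8, 10, 11, 10, 38, 35]
Pass 2: Select minimum 10 at index 1, swap -> [8, 10, 11, 10, 38, 35]
Pass 3: Select minimum 10 at index 3, swap -> [8, 10, 10, 11, 38, 35]
Pass 4: Select minimum 11 at index 3, swap -> [8, 10, 10, 11, 38, 35]


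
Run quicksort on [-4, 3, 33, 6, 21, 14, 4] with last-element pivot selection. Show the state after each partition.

Partition 1: pivot=4 at index 2 -> [-4, 3, 4, 6, 21, 14, 33]
Partition 2: pivot=3 at index 1 -> [-4, 3, 4, 6, 21, 14, 33]
Partition 3: pivot=33 at index 6 -> [-4, 3, 4, 6, 21, 14, 33]
Partition 4: pivot=14 at index 4 -> [-4, 3, 4, 6, 14, 21, 33]


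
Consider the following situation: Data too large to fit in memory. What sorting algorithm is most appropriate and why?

Best choice: External merge sort
Reason: Minimizes disk I/O by sequential reads/writes


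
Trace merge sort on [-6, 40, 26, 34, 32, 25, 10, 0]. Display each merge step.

Divide and conquer:
  Merge [-6] + [40] -> [-6, 40]
  Merge [26] + [34] -> [26, 34]
  Merge [-6, 40] + [26, 34] -> [-6, 26, 34, 40]
  Merge [32] + [25] -> [25, 32]
  Merge [10] + [0] -> [0, 10]
  Merge [25, 32] + [0, 10] -> [0, 10, 25, 32]
  Merge [-6, 26, 34, 40] + [0, 10, 25, 32] -> [-6, 0, 10, 25, 26, 32, 34, 40]


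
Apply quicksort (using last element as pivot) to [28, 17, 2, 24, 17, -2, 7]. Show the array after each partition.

Partition 1: pivot=7 at index 2 -> [2, -2, 7, 24, 17, 17, 28]
Partition 2: pivot=-2 at index 0 -> [-2, 2, 7, 24, 17, 17, 28]
Partition 3: pivot=28 at index 6 -> [-2, 2, 7, 24, 17, 17, 28]
Partition 4: pivot=17 at index 4 -> [-2, 2, 7, 17, 17, 24, 28]


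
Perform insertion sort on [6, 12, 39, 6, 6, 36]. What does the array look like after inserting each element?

First element 6 is already 'sorted'
Insert 12: shifted 0 elements -> [6, 12, 39, 6, 6, 36]
Insert 39: shifted 0 elements -> [6, 12, 39, 6, 6, 36]
Insert 6: shifted 2 elements -> [6, 6, 12, 39, 6, 36]
Insert 6: shifted 2 elements -> [6, 6, 6, 12, 39, 36]
Insert 36: shifted 1 elements -> [6, 6, 6, 12, 36, 39]


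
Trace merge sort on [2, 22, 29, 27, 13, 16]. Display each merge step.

Divide and conquer:
  Merge [22] + [29] -> [22, 29]
  Merge [2] + [22, 29] -> [2, 22, 29]
  Merge [13] + [16] -> [13, 16]
  Merge [27] + [13, 16] -> [13, 16, 27]
  Merge [2, 22, 29] + [13, 16, 27] -> [2, 13, 16, 22, 27, 29]


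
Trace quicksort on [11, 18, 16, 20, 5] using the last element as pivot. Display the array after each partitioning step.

Partition 1: pivot=5 at index 0 -> [5, 18, 16, 20, 11]
Partition 2: pivot=11 at index 1 -> [5, 11, 16, 20, 18]
Partition 3: pivot=18 at index 3 -> [5, 11, 16, 18, 20]


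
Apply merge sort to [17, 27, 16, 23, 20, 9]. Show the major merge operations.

Divide and conquer:
  Merge [27] + [16] -> [16, 27]
  Merge [17] + [16, 27] -> [16, 17, 27]
  Merge [20] + [9] -> [9, 20]
  Merge [23] + [9, 20] -> [9, 20, 23]
  Merge [16, 17, 27] + [9, 20, 23] -> [9, 16, 17, 20, 23, 27]


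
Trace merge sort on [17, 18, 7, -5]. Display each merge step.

Divide and conquer:
  Merge [17] + [18] -> [17, 18]
  Merge [7] + [-5] -> [-5, 7]
  Merge [17, 18] + [-5, 7] -> [-5, 7, 17, 18]


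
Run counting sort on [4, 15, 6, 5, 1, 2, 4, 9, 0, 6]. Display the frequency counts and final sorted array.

Count array: [1, 1, 1, 0, 2, 1, 2, 0, 0, 1, 0, 0, 0, 0, 0, 1]
(count[i] = number of elements equal to i)
Cumulative count: [1, 2, 3, 3, 5, 6, 8, 8, 8, 9, 9, 9, 9, 9, 9, 10]
Sorted: [0, 1, 2, 4, 4, 5, 6, 6, 9, 15]


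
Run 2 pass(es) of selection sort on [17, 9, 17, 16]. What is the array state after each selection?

Pass 1: Select minimum 9 at index 1, swap -> [9, 17, 17, 16]
Pass 2: Select minimum 16 at index 3, swap -> [9, 16, 17, 17]


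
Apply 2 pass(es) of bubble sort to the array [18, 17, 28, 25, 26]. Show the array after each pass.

After pass 1: [17, 18, 25, 26, 28] (3 swaps)
After pass 2: [17, 18, 25, 26, 28] (0 swaps)
Total swaps: 3


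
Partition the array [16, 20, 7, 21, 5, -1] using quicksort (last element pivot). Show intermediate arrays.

Partition 1: pivot=-1 at index 0 -> [-1, 20, 7, 21, 5, 16]
Partition 2: pivot=16 at index 3 -> [-1, 7, 5, 16, 20, 21]
Partition 3: pivot=5 at index 1 -> [-1, 5, 7, 16, 20, 21]
Partition 4: pivot=21 at index 5 -> [-1, 5, 7, 16, 20, 21]


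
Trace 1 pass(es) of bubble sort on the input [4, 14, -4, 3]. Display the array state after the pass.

After pass 1: [4, -4, 3, 14] (2 swaps)
Total swaps: 2


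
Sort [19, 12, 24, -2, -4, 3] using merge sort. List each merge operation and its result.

Divide and conquer:
  Merge [12] + [24] -> [12, 24]
  Merge [19] + [12, 24] -> [12, 19, 24]
  Merge [-4] + [3] -> [-4, 3]
  Merge [-2] + [-4, 3] -> [-4, -2, 3]
  Merge [12, 19, 24] + [-4, -2, 3] -> [-4, -2, 3, 12, 19, 24]


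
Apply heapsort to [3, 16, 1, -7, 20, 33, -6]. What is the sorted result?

Build heap: [33, 20, 3, -7, 16, 1, -6]
Extract 33: [20, 16, 3, -7, -6, 1, 33]
Extract 20: [16, 1, 3, -7, -6, 20, 33]
Extract 16: [3, 1, -6, -7, 16, 20, 33]
Extract 3: [1, -7, -6, 3, 16, 20, 33]
Extract 1: [-6, -7, 1, 3, 16, 20, 33]
Extract -6: [-7, -6, 1, 3, 16, 20, 33]


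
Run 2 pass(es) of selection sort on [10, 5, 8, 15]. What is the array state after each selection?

Pass 1: Select minimum 5 at index 1, swap -> [5, 10, 8, 15]
Pass 2: Select minimum 8 at index 2, swap -> [5, 8, 10, 15]


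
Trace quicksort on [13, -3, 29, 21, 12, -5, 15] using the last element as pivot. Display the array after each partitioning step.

Partition 1: pivot=15 at index 4 -> [13, -3, 12, -5, 15, 21, 29]
Partition 2: pivot=-5 at index 0 -> [-5, -3, 12, 13, 15, 21, 29]
Partition 3: pivot=13 at index 3 -> [-5, -3, 12, 13, 15, 21, 29]
Partition 4: pivot=12 at index 2 -> [-5, -3, 12, 13, 15, 21, 29]
Partition 5: pivot=29 at index 6 -> [-5, -3, 12, 13, 15, 21, 29]


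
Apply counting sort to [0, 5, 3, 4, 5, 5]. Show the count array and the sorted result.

Count array: [1, 0, 0, 1, 1, 3]
(count[i] = number of elements equal to i)
Cumulative count: [1, 1, 1, 2, 3, 6]
Sorted: [0, 3, 4, 5, 5, 5]


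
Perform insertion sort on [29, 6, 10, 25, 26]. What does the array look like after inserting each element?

First element 29 is already 'sorted'
Insert 6: shifted 1 elements -> [6, 29, 10, 25, 26]
Insert 10: shifted 1 elements -> [6, 10, 29, 25, 26]
Insert 25: shifted 1 elements -> [6, 10, 25, 29, 26]
Insert 26: shifted 1 elements -> [6, 10, 25, 26, 29]


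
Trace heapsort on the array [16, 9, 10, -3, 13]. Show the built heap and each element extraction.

Build heap: [16, 13, 10, -3, 9]
Extract 16: [13, 9, 10, -3, 16]
Extract 13: [10, 9, -3, 13, 16]
Extract 10: [9, -3, 10, 13, 16]
Extract 9: [-3, 9, 10, 13, 16]


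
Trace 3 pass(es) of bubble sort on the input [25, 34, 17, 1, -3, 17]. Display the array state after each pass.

After pass 1: [25, 17, 1, -3, 17, 34] (4 swaps)
After pass 2: [17, 1, -3, 17, 25, 34] (4 swaps)
After pass 3: [1, -3, 17, 17, 25, 34] (2 swaps)
Total swaps: 10


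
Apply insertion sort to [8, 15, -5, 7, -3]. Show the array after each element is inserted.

First element 8 is already 'sorted'
Insert 15: shifted 0 elements -> [8, 15, -5, 7, -3]
Insert -5: shifted 2 elements -> [-5, 8, 15, 7, -3]
Insert 7: shifted 2 elements -> [-5, 7, 8, 15, -3]
Insert -3: shifted 3 elements -> [-5, -3, 7, 8, 15]


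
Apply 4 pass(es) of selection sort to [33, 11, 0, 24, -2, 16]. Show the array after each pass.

Pass 1: Select minimum -2 at index 4, swap -> [-2, 11, 0, 24, 33, 16]
Pass 2: Select minimum 0 at index 2, swap -> [-2, 0, 11, 24, 33, 16]
Pass 3: Select minimum 11 at index 2, swap -> [-2, 0, 11, 24, 33, 16]
Pass 4: Select minimum 16 at index 5, swap -> [-2, 0, 11, 16, 33, 24]


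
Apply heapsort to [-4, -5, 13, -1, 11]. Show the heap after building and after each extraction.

Build heap: [13, 11, -4, -1, -5]
Extract 13: [11, -1, -4, -5, 13]
Extract 11: [-1, -5, -4, 11, 13]
Extract -1: [-4, -5, -1, 11, 13]
Extract -4: [-5, -4, -1, 11, 13]


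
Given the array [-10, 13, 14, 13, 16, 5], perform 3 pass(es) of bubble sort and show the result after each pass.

After pass 1: [-10, 13, 13, 14, 5, 16] (2 swaps)
After pass 2: [-10, 13, 13, 5, 14, 16] (1 swaps)
After pass 3: [-10, 13, 5, 13, 14, 16] (1 swaps)
Total swaps: 4


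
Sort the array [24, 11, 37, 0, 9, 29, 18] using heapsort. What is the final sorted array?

Build heap: [37, 11, 29, 0, 9, 24, 18]
Extract 37: [29, 11, 24, 0, 9, 18, 37]
Extract 29: [24, 11, 18, 0, 9, 29, 37]
Extract 24: [18, 11, 9, 0, 24, 29, 37]
Extract 18: [11, 0, 9, 18, 24, 29, 37]
Extract 11: [9, 0, 11, 18, 24, 29, 37]
Extract 9: [0, 9, 11, 18, 24, 29, 37]


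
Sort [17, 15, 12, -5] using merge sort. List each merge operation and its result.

Divide and conquer:
  Merge [17] + [15] -> [15, 17]
  Merge [12] + [-5] -> [-5, 12]
  Merge [15, 17] + [-5, 12] -> [-5, 12, 15, 17]


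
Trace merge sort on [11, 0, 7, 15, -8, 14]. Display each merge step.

Divide and conquer:
  Merge [0] + [7] -> [0, 7]
  Merge [11] + [0, 7] -> [0, 7, 11]
  Merge [-8] + [14] -> [-8, 14]
  Merge [15] + [-8, 14] -> [-8, 14, 15]
  Merge [0, 7, 11] + [-8, 14, 15] -> [-8, 0, 7, 11, 14, 15]


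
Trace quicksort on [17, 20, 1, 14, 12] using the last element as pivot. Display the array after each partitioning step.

Partition 1: pivot=12 at index 1 -> [1, 12, 17, 14, 20]
Partition 2: pivot=20 at index 4 -> [1, 12, 17, 14, 20]
Partition 3: pivot=14 at index 2 -> [1, 12, 14, 17, 20]


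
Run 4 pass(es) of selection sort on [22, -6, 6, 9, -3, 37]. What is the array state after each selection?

Pass 1: Select minimum -6 at index 1, swap -> [-6, 22, 6, 9, -3, 37]
Pass 2: Select minimum -3 at index 4, swap -> [-6, -3, 6, 9, 22, 37]
Pass 3: Select minimum 6 at index 2, swap -> [-6, -3, 6, 9, 22, 37]
Pass 4: Select minimum 9 at index 3, swap -> [-6, -3, 6, 9, 22, 37]


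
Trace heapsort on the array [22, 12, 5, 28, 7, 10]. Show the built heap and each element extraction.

Build heap: [28, 22, 10, 12, 7, 5]
Extract 28: [22, 12, 10, 5, 7, 28]
Extract 22: [12, 7, 10, 5, 22, 28]
Extract 12: [10, 7, 5, 12, 22, 28]
Extract 10: [7, 5, 10, 12, 22, 28]
Extract 7: [5, 7, 10, 12, 22, 28]


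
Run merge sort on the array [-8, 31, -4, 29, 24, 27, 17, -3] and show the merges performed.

Divide and conquer:
  Merge [-8] + [31] -> [-8, 31]
  Merge [-4] + [29] -> [-4, 29]
  Merge [-8, 31] + [-4, 29] -> [-8, -4, 29, 31]
  Merge [24] + [27] -> [24, 27]
  Merge [17] + [-3] -> [-3, 17]
  Merge [24, 27] + [-3, 17] -> [-3, 17, 24, 27]
  Merge [-8, -4, 29, 31] + [-3, 17, 24, 27] -> [-8, -4, -3, 17, 24, 27, 29, 31]


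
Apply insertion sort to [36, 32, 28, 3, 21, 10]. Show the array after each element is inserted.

First element 36 is already 'sorted'
Insert 32: shifted 1 elements -> [32, 36, 28, 3, 21, 10]
Insert 28: shifted 2 elements -> [28, 32, 36, 3, 21, 10]
Insert 3: shifted 3 elements -> [3, 28, 32, 36, 21, 10]
Insert 21: shifted 3 elements -> [3, 21, 28, 32, 36, 10]
Insert 10: shifted 4 elements -> [3, 10, 21, 28, 32, 36]


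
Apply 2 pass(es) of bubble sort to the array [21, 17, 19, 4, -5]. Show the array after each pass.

After pass 1: [17, 19, 4, -5, 21] (4 swaps)
After pass 2: [17, 4, -5, 19, 21] (2 swaps)
Total swaps: 6


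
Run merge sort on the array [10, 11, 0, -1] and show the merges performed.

Divide and conquer:
  Merge [10] + [11] -> [10, 11]
  Merge [0] + [-1] -> [-1, 0]
  Merge [10, 11] + [-1, 0] -> [-1, 0, 10, 11]


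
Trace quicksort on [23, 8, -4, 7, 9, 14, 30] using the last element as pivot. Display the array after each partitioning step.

Partition 1: pivot=30 at index 6 -> [23, 8, -4, 7, 9, 14, 30]
Partition 2: pivot=14 at index 4 -> [8, -4, 7, 9, 14, 23, 30]
Partition 3: pivot=9 at index 3 -> [8, -4, 7, 9, 14, 23, 30]
Partition 4: pivot=7 at index 1 -> [-4, 7, 8, 9, 14, 23, 30]


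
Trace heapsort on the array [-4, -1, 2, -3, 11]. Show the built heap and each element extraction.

Build heap: [11, -1, 2, -3, -4]
Extract 11: [2, -1, -4, -3, 11]
Extract 2: [-1, -3, -4, 2, 11]
Extract -1: [-3, -4, -1, 2, 11]
Extract -3: [-4, -3, -1, 2, 11]


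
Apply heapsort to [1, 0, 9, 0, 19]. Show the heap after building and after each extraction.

Build heap: [19, 1, 9, 0, 0]
Extract 19: [9, 1, 0, 0, 19]
Extract 9: [1, 0, 0, 9, 19]
Extract 1: [0, 0, 1, 9, 19]
Extract 0: [0, 0, 1, 9, 19]


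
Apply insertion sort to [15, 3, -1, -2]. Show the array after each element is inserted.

First element 15 is already 'sorted'
Insert 3: shifted 1 elements -> [3, 15, -1, -2]
Insert -1: shifted 2 elements -> [-1, 3, 15, -2]
Insert -2: shifted 3 elements -> [-2, -1, 3, 15]


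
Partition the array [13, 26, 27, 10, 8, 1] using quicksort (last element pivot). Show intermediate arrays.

Partition 1: pivot=1 at index 0 -> [1, 26, 27, 10, 8, 13]
Partition 2: pivot=13 at index 3 -> [1, 10, 8, 13, 27, 26]
Partition 3: pivot=8 at index 1 -> [1, 8, 10, 13, 27, 26]
Partition 4: pivot=26 at index 4 -> [1, 8, 10, 13, 26, 27]


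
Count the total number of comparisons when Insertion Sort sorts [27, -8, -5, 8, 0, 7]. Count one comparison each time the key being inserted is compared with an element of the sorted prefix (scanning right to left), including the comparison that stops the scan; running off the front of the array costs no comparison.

Insert -8: 27 > -8 (shift), reached front = 1 comparison(s) -> [-8, 27, -5, 8, 0, 7]
Insert -5: 27 > -5 (shift), -8 <= -5 (stop) = 2 comparison(s) -> [-8, -5, 27, 8, 0, 7]
Insert 8: 27 > 8 (shift), -5 <= 8 (stop) = 2 comparison(s) -> [-8, -5, 8, 27, 0, 7]
Insert 0: 27 > 0 (shift), 8 > 0 (shift), -5 <= 0 (stop) = 3 comparison(s) -> [-8, -5, 0, 8, 27, 7]
Insert 7: 27 > 7 (shift), 8 > 7 (shift), 0 <= 7 (stop) = 3 comparison(s) -> [-8, -5, 0, 7, 8, 27]
Total comparisons: 1 + 2 + 2 + 3 + 3 = 11


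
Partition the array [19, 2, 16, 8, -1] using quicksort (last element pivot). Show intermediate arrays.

Partition 1: pivot=-1 at index 0 -> [-1, 2, 16, 8, 19]
Partition 2: pivot=19 at index 4 -> [-1, 2, 16, 8, 19]
Partition 3: pivot=8 at index 2 -> [-1, 2, 8, 16, 19]


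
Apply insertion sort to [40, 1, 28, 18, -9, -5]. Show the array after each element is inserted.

First element 40 is already 'sorted'
Insert 1: shifted 1 elements -> [1, 40, 28, 18, -9, -5]
Insert 28: shifted 1 elements -> [1, 28, 40, 18, -9, -5]
Insert 18: shifted 2 elements -> [1, 18, 28, 40, -9, -5]
Insert -9: shifted 4 elements -> [-9, 1, 18, 28, 40, -5]
Insert -5: shifted 4 elements -> [-9, -5, 1, 18, 28, 40]


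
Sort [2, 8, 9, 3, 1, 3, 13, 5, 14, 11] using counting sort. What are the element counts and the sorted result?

Count array: [0, 1, 1, 2, 0, 1, 0, 0, 1, 1, 0, 1, 0, 1, 1]
(count[i] = number of elements equal to i)
Cumulative count: [0, 1, 2, 4, 4, 5, 5, 5, 6, 7, 7, 8, 8, 9, 10]
Sorted: [1, 2, 3, 3, 5, 8, 9, 11, 13, 14]


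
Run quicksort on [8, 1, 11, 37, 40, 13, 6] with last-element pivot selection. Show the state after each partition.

Partition 1: pivot=6 at index 1 -> [1, 6, 11, 37, 40, 13, 8]
Partition 2: pivot=8 at index 2 -> [1, 6, 8, 37, 40, 13, 11]
Partition 3: pivot=11 at index 3 -> [1, 6, 8, 11, 40, 13, 37]
Partition 4: pivot=37 at index 5 -> [1, 6, 8, 11, 13, 37, 40]


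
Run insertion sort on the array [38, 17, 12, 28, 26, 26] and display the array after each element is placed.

First element 38 is already 'sorted'
Insert 17: shifted 1 elements -> [17, 38, 12, 28, 26, 26]
Insert 12: shifted 2 elements -> [12, 17, 38, 28, 26, 26]
Insert 28: shifted 1 elements -> [12, 17, 28, 38, 26, 26]
Insert 26: shifted 2 elements -> [12, 17, 26, 28, 38, 26]
Insert 26: shifted 2 elements -> [12, 17, 26, 26, 28, 38]


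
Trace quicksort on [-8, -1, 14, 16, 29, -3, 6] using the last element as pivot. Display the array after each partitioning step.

Partition 1: pivot=6 at index 3 -> [-8, -1, -3, 6, 29, 14, 16]
Partition 2: pivot=-3 at index 1 -> [-8, -3, -1, 6, 29, 14, 16]
Partition 3: pivot=16 at index 5 -> [-8, -3, -1, 6, 14, 16, 29]


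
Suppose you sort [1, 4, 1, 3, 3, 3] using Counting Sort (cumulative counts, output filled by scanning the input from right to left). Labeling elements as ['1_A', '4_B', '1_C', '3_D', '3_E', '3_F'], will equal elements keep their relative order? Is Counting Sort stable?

Trace Counting Sort on the labeled array (the key is the number; the letter only tracks identity):
  Counts for values 0..4: [0, 2, 0, 3, 1]
  Cumulative counts: [0, 2, 2, 5, 6]
  Scan right to left: place 3_F at output index 4
  Scan right to left: place 3_E at output index 3
  Scan right to left: place 3_D at output index 2
  Scan right to left: place 1_C at output index 1
  Scan right to left: place 4_B at output index 5
  Scan right to left: place 1_A at output index 0
  Output: [1_A, 1_C, 3_D, 3_E, 3_F, 4_B]
Equal keys:
  value 1: originally 1_A, 1_C; after sorting 1_A, 1_C -> order preserved
  value 3: originally 3_D, 3_E, 3_F; after sorting 3_D, 3_E, 3_F -> order preserved
All equal keys kept their original relative order. Counting Sort is stable: scanning the input right to left with decreasing cumulative counts places later duplicates at later output positions.
Answer: Stable


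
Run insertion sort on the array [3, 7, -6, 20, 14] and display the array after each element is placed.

First element 3 is already 'sorted'
Insert 7: shifted 0 elements -> [3, 7, -6, 20, 14]
Insert -6: shifted 2 elements -> [-6, 3, 7, 20, 14]
Insert 20: shifted 0 elements -> [-6, 3, 7, 20, 14]
Insert 14: shifted 1 elements -> [-6, 3, 7, 14, 20]


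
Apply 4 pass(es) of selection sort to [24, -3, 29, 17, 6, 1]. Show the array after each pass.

Pass 1: Select minimum -3 at index 1, swap -> [-3, 24, 29, 17, 6, 1]
Pass 2: Select minimum 1 at index 5, swap -> [-3, 1, 29, 17, 6, 24]
Pass 3: Select minimum 6 at index 4, swap -> [-3, 1, 6, 17, 29, 24]
Pass 4: Select minimum 17 at index 3, swap -> [-3, 1, 6, 17, 29, 24]


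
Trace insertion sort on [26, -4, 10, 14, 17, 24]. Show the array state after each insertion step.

First element 26 is already 'sorted'
Insert -4: shifted 1 elements -> [-4, 26, 10, 14, 17, 24]
Insert 10: shifted 1 elements -> [-4, 10, 26, 14, 17, 24]
Insert 14: shifted 1 elements -> [-4, 10, 14, 26, 17, 24]
Insert 17: shifted 1 elements -> [-4, 10, 14, 17, 26, 24]
Insert 24: shifted 1 elements -> [-4, 10, 14, 17, 24, 26]


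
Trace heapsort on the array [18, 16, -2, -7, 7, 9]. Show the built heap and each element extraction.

Build heap: [18, 16, 9, -7, 7, -2]
Extract 18: [16, 7, 9, -7, -2, 18]
Extract 16: [9, 7, -2, -7, 16, 18]
Extract 9: [7, -7, -2, 9, 16, 18]
Extract 7: [-2, -7, 7, 9, 16, 18]
Extract -2: [-7, -2, 7, 9, 16, 18]


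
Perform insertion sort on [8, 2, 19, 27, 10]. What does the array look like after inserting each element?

First element 8 is already 'sorted'
Insert 2: shifted 1 elements -> [2, 8, 19, 27, 10]
Insert 19: shifted 0 elements -> [2, 8, 19, 27, 10]
Insert 27: shifted 0 elements -> [2, 8, 19, 27, 10]
Insert 10: shifted 2 elements -> [2, 8, 10, 19, 27]


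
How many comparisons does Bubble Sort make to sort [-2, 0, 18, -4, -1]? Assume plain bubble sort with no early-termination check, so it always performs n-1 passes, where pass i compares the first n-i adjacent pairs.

Pass 1: compare adjacent pairs (0,1)..(3,4) = 4 comparison(s), 2 swap(s) -> [-2, 0, -4, -1, 18]
Pass 2: compare adjacent pairs (0,1)..(2,3) = 3 comparison(s), 2 swap(s) -> [-2, -4, -1, 0, 18]
Pass 3: compare adjacent pairs (0,1)..(1,2) = 2 comparison(s), 1 swap(s) -> [-4, -2, -1, 0, 18]
Pass 4: compare adjacent pairs (0,1)..(0,1) = 1 comparison(s), 0 swap(s) -> [-4, -2, -1, 0, 18]
Total comparisons: 4 + 3 + 2 + 1 = 10


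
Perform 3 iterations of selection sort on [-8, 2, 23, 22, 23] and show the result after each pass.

Pass 1: Select minimum -8 at index 0, swap -> [-8, 2, 23, 22, 23]
Pass 2: Select minimum 2 at index 1, swap -> [-8, 2, 23, 22, 23]
Pass 3: Select minimum 22 at index 3, swap -> [-8, 2, 22, 23, 23]


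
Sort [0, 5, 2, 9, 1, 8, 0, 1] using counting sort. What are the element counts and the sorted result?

Count array: [2, 2, 1, 0, 0, 1, 0, 0, 1, 1]
(count[i] = number of elements equal to i)
Cumulative count: [2, 4, 5, 5, 5, 6, 6, 6, 7, 8]
Sorted: [0, 0, 1, 1, 2, 5, 8, 9]


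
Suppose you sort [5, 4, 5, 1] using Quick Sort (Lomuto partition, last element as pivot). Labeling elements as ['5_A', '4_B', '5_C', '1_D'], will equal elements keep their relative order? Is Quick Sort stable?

Trace Quick Sort on the labeled array (the key is the number; the letter only tracks identity):
  Partition indices 0..3 around pivot 1_D -> [1_D, 4_B, 5_C, 5_A]
  Partition indices 1..3 around pivot 5_A -> [1_D, 4_B, 5_C, 5_A]
  Partition indices 1..2 around pivot 5_C -> [1_D, 4_B, 5_C, 5_A]
Final order: [1_D, 4_B, 5_C, 5_A]
Equal keys:
  value 5: originally 5_A, 5_C; after sorting 5_C, 5_A -> order changed
Equal keys were reordered, so Quick Sort is not stable: partition swaps elements across long distances and can reorder equal keys. (One such input is enough; an unstable sort may happen to preserve order on other inputs, but it gives no guarantee.)
Answer: Not stable
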